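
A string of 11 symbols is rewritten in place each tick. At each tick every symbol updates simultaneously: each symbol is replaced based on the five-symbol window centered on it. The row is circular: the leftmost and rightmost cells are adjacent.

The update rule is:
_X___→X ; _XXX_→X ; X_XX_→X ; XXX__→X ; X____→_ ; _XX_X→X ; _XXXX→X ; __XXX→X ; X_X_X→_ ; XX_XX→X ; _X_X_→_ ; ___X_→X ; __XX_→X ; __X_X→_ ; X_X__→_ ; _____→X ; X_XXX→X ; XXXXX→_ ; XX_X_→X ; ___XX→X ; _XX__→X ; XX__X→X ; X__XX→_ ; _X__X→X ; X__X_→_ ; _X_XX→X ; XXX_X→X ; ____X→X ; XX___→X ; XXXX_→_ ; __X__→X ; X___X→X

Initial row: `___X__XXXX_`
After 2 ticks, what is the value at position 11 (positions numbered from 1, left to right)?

X

_XXXX_XX_XX
XXX_XXXXXXX
position 11 holds X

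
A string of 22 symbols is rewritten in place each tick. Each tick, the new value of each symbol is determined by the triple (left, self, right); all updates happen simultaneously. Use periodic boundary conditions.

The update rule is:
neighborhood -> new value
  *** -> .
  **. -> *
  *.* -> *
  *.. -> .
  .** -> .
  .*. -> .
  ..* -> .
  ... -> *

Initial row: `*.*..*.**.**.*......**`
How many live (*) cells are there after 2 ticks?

9

**....*.**.**..****...
.*.**..*.**.*.....*.*.
count of *: 9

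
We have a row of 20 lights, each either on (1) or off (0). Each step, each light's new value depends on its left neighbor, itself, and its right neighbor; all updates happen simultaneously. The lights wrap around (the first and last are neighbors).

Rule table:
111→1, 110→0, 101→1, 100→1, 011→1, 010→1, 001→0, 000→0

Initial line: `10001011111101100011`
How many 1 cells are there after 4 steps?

16

01001111111011010011
11101111110110111010
11011111101101110111
10111111011011101111
count of 1: 16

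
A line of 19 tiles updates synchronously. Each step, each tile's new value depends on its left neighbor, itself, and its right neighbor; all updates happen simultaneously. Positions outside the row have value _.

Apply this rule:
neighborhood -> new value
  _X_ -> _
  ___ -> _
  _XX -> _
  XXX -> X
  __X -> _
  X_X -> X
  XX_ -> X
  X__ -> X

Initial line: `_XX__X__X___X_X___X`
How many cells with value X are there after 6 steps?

5

__XX__X__X___X_X___
___XX__X__X___X_X__
____XX__X__X___X_X_
_____XX__X__X___X_X
______XX__X__X___X_
_______XX__X__X___X
count of X: 5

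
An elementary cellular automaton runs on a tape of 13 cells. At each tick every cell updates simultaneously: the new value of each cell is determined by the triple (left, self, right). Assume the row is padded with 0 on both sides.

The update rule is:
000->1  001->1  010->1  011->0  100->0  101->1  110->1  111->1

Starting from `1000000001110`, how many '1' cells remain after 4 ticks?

10

tick 1: 1011111110110
tick 2: 1101111111010
tick 3: 0110111111110
tick 4: 1011011111110
count of 1: 10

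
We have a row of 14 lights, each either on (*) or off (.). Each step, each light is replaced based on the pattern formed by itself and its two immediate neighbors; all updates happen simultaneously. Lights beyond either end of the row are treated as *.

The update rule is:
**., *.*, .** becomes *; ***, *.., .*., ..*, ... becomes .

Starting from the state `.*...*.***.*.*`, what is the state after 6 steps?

step 1: *.....**.**.**
step 2: *.....*******.
step 3: *.....*.....**
step 4: *...........*.
step 5: *............*
step 6: *............*

*............*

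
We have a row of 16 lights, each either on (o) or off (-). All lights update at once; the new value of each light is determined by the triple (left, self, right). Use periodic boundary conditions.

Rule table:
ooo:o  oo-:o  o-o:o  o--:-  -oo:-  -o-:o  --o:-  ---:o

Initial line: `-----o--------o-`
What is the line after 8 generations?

oooooo-oooooo-oo

oooo-o-oooooo-o-
-oooooo-oooooooo
o-oooooo-ooooooo
oo-oooooo-oooooo
ooo-oooooo-ooooo
oooo-oooooo-oooo
ooooo-oooooo-ooo
oooooo-oooooo-oo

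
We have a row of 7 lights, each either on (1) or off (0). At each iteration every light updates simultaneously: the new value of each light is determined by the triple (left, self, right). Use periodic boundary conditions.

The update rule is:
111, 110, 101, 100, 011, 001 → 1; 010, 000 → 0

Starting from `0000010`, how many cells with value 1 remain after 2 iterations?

3

0000101
1001010
count of 1: 3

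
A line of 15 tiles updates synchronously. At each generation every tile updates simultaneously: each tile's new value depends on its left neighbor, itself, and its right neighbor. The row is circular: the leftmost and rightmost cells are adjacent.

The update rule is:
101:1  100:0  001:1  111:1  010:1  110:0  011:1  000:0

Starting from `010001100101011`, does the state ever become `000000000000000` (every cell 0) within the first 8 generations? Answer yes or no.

110011001111110
100110011111101
001100111111011
011001111110110
110011111101100
100111111011001
001111110110011
011111101100110
generation 8 is 011111101100110, still not uniform 0

no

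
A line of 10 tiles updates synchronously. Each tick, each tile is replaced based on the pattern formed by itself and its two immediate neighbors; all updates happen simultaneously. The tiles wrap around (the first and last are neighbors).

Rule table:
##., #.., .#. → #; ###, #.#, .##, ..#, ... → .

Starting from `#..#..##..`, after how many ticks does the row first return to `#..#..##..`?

##.##..##.
.#..##..#.
.##..##.##
..##..#..#
#..##.##.#
##..#..#..
.##.##.##.
..#..#..##
#.##.##..#
#..#..##..

10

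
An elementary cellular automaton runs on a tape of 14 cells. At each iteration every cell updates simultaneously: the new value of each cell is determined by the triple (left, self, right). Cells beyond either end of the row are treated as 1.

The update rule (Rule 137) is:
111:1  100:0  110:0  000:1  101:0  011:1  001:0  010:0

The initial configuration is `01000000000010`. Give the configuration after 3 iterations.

iteration 1: 00011111111000
iteration 2: 01011111110010
iteration 3: 00011111100000

00011111100000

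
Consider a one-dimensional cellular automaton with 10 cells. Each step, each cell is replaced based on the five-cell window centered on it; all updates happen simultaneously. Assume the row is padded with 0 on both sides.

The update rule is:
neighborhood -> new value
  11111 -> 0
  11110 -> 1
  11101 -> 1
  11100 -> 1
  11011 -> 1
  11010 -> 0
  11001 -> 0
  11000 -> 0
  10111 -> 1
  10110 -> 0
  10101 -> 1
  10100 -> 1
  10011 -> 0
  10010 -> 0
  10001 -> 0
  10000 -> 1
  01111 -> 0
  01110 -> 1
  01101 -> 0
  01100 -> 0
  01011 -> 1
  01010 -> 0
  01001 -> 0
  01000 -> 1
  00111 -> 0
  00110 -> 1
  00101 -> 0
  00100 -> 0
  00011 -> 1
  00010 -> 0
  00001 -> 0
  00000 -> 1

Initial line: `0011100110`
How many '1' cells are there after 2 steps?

3

step 1: 0101100100
step 2: 0010000011
count of 1: 3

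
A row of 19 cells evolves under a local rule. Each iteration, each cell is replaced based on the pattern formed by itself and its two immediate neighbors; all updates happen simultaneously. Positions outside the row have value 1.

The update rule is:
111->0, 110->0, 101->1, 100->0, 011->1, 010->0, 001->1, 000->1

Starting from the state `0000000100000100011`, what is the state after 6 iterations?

0001110000001100011

0111111001111001110
1100000011000011001
0001111110011110011
0111000000110000110
1100011111100111101
0001110000001100011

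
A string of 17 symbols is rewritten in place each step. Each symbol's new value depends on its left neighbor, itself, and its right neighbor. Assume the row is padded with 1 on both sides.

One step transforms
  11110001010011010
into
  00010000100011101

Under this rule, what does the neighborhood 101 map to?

1

At position 8 the neighborhood is 101; the next row has 1 there.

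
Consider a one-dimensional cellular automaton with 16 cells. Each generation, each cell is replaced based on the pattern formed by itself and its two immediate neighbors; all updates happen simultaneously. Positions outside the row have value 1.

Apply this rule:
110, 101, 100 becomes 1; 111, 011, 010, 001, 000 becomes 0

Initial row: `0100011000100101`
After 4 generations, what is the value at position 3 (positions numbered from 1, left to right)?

1010001100010010
1101000110001001
0110100011000100
1011010001100010
position 3 holds 1

1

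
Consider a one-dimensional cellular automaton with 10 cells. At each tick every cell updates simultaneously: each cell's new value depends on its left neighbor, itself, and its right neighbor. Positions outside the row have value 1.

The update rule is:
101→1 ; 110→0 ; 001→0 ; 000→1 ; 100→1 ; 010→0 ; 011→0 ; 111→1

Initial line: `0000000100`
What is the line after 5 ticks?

1111110010
1111101001
1111010100
1110101010
1101010101

1101010101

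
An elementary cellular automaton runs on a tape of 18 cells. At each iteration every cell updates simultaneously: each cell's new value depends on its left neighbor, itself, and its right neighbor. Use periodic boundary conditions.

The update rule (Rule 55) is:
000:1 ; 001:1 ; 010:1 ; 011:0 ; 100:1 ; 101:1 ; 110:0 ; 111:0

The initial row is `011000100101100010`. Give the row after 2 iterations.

iteration 1: 100111111110011111
iteration 2: 011000000001100000

011000000001100000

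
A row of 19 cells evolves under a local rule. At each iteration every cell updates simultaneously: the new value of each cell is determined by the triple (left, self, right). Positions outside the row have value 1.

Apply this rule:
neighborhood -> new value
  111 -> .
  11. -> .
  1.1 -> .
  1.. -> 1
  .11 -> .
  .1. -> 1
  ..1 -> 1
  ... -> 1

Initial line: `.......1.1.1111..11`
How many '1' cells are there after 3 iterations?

iteration 1: 11111111.1.....11..
iteration 2: .........111111..11
iteration 3: 111111111......11..
count of 1: 11

11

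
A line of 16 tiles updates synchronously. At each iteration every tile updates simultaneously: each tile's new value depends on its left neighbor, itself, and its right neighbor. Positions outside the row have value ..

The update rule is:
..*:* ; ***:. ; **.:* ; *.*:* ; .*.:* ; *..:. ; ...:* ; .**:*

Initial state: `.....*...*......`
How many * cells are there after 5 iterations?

10

iteration 1: ******.***.*****
iteration 2: *....***.***...*
iteration 3: *.****.***.*.***
iteration 4: ***..***.*****.*
iteration 5: *.*.**.***...***
count of *: 10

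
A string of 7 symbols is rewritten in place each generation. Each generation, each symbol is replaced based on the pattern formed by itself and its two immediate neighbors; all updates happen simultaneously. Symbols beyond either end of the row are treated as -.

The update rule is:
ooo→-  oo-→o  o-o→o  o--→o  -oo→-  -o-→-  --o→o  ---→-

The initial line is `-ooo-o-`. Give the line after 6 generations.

-o-o-oo

o--oo-o
-oo-oo-
o-oo-oo
-o-oo-o
o-o-oo-
-o-o-oo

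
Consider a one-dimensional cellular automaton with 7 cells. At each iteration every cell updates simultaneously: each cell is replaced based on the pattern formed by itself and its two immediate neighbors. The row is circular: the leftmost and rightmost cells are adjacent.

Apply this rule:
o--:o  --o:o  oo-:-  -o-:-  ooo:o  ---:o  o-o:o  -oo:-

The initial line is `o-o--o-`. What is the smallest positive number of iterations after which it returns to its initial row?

-o-oo-o
o-o--o-

2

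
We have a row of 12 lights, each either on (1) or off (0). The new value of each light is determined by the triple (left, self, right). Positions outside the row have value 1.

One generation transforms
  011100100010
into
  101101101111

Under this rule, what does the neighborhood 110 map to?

At position 3 the neighborhood is 110; the next row has 1 there.

1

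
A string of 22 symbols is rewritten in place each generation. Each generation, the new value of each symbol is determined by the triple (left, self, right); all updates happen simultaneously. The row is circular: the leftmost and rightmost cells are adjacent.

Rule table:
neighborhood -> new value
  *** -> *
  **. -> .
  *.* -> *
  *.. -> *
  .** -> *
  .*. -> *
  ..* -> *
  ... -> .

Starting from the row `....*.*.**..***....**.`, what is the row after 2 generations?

...******.****.*..**.*
*.******.****.*****.**

*.******.****.*****.**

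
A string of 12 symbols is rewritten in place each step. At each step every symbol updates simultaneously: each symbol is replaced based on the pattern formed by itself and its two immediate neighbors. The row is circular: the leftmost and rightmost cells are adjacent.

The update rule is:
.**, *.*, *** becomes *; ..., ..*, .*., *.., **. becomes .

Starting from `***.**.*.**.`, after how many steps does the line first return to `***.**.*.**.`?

step 1: **.**.*.**.*
step 2: *.**.*.**.**
step 3: .**.*.**.***
step 4: **.*.**.***.
step 5: *.*.**.***.*
step 6: .*.**.***.**
step 7: *.**.***.**.
step 8: .**.***.**.*
step 9: **.***.**.*.
step 10: *.***.**.*.*
step 11: .***.**.*.**
step 12: ***.**.*.**.

12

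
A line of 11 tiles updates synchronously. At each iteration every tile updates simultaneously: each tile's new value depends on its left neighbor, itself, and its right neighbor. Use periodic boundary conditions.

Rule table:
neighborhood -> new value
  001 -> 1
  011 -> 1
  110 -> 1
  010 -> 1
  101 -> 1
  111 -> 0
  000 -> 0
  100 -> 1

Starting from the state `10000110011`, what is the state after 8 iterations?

00011111111

11001111110
11111000011
00001100110
00011111111
10110000001
11111000011  (repeats iteration 2; period 4)
iteration 8: 00011111111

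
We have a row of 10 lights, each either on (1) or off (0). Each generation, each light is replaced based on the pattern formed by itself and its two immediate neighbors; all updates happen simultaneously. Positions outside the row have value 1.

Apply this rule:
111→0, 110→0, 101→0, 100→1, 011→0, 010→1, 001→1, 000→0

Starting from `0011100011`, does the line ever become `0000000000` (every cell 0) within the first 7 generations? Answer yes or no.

1100010100
0010110111
1110000000
0001000001
1011100010
0000010110
1000110000
generation 7 is 1000110000, still not uniform 0

no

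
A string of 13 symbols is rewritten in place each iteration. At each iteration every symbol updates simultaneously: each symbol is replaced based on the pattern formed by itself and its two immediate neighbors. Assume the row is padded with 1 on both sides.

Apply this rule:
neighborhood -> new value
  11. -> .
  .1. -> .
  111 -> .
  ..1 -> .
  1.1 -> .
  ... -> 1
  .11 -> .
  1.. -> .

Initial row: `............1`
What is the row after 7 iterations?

.11111111111.

.1111111111..
.............
.11111111111.
.............  (repeats iteration 2; period 2)
iteration 7: .11111111111.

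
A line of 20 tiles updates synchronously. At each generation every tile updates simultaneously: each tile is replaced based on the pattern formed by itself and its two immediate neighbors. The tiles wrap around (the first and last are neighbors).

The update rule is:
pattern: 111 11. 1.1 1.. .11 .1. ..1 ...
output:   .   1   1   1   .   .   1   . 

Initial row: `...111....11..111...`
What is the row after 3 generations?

generation 1: ..1..11..1.111..11..
generation 2: .1.11.111.1..111.11.
generation 3: 1.1.11..11.11..11.11

1.1.11..11.11..11.11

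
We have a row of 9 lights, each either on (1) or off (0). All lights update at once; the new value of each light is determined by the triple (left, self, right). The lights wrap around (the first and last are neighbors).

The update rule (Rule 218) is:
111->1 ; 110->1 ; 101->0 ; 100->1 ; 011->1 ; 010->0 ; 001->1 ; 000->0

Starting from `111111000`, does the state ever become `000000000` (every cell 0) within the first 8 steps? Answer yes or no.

111111101
111111101  (fixed point — unchanged through step 8)
step 8 is 111111101, still not uniform 0

no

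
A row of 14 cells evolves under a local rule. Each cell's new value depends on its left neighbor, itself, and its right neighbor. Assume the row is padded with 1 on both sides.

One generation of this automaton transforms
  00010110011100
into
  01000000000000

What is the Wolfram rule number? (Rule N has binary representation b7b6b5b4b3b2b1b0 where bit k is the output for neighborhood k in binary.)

1

position 10: 111 → 0  (bit 7 = 0)
position 6: 110 → 0  (bit 6 = 0)
position 4: 101 → 0  (bit 5 = 0)
position 0: 100 → 0  (bit 4 = 0)
position 5: 011 → 0  (bit 3 = 0)
position 3: 010 → 0  (bit 2 = 0)
position 2: 001 → 0  (bit 1 = 0)
position 1: 000 → 1  (bit 0 = 1)
bits b7..b0 = 00000001 = 1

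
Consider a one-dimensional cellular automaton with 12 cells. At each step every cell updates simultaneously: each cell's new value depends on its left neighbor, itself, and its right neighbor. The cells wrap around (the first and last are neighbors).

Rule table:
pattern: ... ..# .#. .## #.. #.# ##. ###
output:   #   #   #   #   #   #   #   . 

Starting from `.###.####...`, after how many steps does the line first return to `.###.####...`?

2

##.###..####
.###.####...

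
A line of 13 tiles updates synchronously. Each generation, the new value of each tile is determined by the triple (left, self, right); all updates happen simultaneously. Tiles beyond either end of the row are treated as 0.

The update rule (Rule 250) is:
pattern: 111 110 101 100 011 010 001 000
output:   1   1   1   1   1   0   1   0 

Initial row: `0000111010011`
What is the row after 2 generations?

0001111101111
0011111111111

0011111111111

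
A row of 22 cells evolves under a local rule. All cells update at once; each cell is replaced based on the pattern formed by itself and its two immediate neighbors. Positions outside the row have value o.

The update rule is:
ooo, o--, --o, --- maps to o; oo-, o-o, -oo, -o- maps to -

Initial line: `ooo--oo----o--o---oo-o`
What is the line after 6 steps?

oo-oo--oooo-oo-ooo----
o----oo-oo------o-oooo
-oooo-----oooooo---ooo
--oo-ooooo-oooo-ooo-oo
oo----ooo---oo---o---o
o-oooo-o-ooo--ooo-ooo-

o-oooo-o-ooo--ooo-ooo-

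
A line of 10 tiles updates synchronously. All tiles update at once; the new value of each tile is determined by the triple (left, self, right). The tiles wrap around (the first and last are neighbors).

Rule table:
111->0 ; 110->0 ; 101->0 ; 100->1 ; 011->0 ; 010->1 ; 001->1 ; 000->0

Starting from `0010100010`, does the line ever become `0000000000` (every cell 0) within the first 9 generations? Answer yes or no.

yes

generation 1: 0110110111
generation 2: 0000000000
all cells are 0 at generation 2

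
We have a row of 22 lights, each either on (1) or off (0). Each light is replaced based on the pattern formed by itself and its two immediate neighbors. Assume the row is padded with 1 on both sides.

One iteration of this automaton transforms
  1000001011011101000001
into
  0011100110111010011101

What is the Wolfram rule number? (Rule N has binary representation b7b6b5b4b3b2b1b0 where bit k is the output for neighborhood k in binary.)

position 12: 111 → 1  (bit 7 = 1)
position 0: 110 → 0  (bit 6 = 0)
position 7: 101 → 1  (bit 5 = 1)
position 1: 100 → 0  (bit 4 = 0)
position 8: 011 → 1  (bit 3 = 1)
position 6: 010 → 0  (bit 2 = 0)
position 5: 001 → 0  (bit 1 = 0)
position 2: 000 → 1  (bit 0 = 1)
bits b7..b0 = 10101001 = 169

169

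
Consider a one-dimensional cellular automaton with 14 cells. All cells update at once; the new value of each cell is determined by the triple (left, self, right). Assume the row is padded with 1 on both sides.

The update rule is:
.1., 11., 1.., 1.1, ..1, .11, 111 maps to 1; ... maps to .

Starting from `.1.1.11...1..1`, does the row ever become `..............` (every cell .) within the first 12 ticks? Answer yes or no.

tick 1: 11111111.11111
tick 2: 11111111111111
tick 3: 11111111111111  (fixed point — unchanged through tick 12)
tick 12 is 11111111111111, still not uniform .

no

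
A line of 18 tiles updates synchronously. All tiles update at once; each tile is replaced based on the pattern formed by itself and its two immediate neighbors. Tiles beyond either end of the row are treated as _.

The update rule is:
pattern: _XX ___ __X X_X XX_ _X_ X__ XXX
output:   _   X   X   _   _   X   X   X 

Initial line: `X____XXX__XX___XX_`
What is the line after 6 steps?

XXXXX_X_XX__XXX__X
_XXX__X___XX_X_XXX
X_X_XXXXXX___X__X_
X_X__XXXX_XXXXXXXX
X_XXX_XX___XXXXXX_
X__X____XXX_XXXX_X

X__X____XXX_XXXX_X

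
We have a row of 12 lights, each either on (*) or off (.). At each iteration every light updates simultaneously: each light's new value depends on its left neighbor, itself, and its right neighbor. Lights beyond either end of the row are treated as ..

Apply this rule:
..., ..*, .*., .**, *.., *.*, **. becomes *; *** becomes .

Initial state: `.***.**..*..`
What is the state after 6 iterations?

****.......*

**.*********
****.......*
*..*********
****.......*  (repeats iteration 2; period 2)
iteration 6: ****.......*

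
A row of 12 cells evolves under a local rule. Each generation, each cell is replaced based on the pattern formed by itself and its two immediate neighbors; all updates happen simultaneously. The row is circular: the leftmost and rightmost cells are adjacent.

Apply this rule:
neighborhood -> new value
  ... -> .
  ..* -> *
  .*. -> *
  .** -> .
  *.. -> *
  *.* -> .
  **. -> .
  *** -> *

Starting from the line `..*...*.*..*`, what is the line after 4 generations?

*..**..**..*

****.**.****
***......***
**.*....*.**
*..**..**..*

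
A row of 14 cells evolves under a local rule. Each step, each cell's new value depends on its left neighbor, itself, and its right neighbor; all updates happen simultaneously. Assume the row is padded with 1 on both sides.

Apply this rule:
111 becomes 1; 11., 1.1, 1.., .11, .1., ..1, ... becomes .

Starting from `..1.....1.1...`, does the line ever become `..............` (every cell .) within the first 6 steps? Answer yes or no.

..............
all cells are . at step 1

yes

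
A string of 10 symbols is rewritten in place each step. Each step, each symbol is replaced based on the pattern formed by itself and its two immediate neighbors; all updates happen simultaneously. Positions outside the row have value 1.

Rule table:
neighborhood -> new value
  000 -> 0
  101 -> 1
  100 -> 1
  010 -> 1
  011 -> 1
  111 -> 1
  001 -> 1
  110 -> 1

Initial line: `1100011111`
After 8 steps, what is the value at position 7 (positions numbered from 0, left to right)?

1

1110111111
1111111111
1111111111  (fixed point — unchanged through step 8)
position 7 holds 1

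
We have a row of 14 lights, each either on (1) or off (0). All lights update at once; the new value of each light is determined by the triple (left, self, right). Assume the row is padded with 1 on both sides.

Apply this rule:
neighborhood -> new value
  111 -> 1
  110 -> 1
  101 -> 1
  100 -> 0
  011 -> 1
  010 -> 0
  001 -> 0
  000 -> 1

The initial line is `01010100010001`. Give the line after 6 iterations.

iteration 1: 10101001000101
iteration 2: 11010000010011
iteration 3: 11100111000011
iteration 4: 11100111011011
iteration 5: 11100111111111
iteration 6: 11100111111111

11100111111111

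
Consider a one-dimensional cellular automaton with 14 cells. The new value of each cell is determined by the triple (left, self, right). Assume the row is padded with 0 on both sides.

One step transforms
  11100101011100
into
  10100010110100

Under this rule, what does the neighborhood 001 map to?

0

At position 4 the neighborhood is 001; the next row has 0 there.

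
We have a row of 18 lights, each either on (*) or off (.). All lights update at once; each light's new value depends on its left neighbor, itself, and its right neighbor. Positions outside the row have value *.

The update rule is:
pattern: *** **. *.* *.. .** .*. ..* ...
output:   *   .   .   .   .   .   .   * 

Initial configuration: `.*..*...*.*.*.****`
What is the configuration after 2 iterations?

iteration 1: ......*........***
iteration 2: .****...******..**

.****...******..**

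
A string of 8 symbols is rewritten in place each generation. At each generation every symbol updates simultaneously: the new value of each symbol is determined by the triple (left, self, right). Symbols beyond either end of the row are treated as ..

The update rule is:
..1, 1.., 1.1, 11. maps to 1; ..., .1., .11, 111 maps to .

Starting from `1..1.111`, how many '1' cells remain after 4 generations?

generation 1: .11.1..1
generation 2: 1.11.11.
generation 3: .1.11.11
generation 4: 1.1.11.1
count of 1: 5

5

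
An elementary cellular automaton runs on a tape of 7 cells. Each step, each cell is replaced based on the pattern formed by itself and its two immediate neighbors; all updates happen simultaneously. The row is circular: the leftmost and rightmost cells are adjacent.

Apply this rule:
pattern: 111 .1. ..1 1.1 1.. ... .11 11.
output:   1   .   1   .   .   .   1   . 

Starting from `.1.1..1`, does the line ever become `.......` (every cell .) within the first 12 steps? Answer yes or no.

no

.....1.
....1..
...1...
..1....
.1.....
1......
......1
.....1.  (repeats step 1; period 7)
step 12: .1.....
step 12 is .1....., still not uniform .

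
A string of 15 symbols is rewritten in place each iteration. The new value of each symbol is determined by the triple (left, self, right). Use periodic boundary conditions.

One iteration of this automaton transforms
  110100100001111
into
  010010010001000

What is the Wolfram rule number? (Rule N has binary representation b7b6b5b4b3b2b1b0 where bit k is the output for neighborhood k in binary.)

88

position 0: 111 → 0  (bit 7 = 0)
position 1: 110 → 1  (bit 6 = 1)
position 2: 101 → 0  (bit 5 = 0)
position 4: 100 → 1  (bit 4 = 1)
position 11: 011 → 1  (bit 3 = 1)
position 3: 010 → 0  (bit 2 = 0)
position 5: 001 → 0  (bit 1 = 0)
position 8: 000 → 0  (bit 0 = 0)
bits b7..b0 = 01011000 = 88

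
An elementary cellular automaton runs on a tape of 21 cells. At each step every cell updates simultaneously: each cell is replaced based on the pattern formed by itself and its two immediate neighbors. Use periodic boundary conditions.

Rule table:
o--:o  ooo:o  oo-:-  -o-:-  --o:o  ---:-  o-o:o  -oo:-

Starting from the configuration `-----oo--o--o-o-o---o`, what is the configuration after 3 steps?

o---o--oo-oo-o-o-o-o-
-o-o-oo--o--o-o-o-o-o
o-o-o--oo-oo-o-o-o-o-

o-o-o--oo-oo-o-o-o-o-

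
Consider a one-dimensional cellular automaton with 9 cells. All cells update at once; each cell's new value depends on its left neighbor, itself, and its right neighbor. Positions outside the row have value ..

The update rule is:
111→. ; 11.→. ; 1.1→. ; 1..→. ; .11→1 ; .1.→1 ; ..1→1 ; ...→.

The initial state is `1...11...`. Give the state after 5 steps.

1.1......

step 1: 1..11....
step 2: 1.11.....
step 3: 1.1......
step 4: 1.1......  (fixed point — unchanged through step 5)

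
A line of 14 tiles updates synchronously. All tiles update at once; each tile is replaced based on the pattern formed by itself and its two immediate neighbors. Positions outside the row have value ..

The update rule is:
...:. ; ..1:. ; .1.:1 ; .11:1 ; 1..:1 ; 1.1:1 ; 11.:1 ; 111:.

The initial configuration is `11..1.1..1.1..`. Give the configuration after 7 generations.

111.1111.1111.
1.111..111..11
111.11.1.11.11
1.111111111111
111..........1
1.11.........1
11111........1

11111........1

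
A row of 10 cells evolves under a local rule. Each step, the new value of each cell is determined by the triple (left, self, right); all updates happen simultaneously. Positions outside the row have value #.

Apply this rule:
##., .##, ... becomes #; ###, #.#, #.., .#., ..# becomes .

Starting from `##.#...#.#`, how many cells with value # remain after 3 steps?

3

.#...#...#
...#...#.#
.#...#...#
count of #: 3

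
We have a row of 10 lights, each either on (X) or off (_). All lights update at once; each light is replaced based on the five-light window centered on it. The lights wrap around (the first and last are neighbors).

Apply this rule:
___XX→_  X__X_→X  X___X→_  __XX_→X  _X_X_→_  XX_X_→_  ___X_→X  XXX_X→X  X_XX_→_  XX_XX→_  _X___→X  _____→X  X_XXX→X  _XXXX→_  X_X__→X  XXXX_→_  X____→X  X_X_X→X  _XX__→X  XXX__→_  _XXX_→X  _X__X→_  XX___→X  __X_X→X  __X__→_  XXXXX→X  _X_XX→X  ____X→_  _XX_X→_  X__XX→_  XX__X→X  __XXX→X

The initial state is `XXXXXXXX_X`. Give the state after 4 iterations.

_XXXXX_X_X
XX_X_X_X_X
XX_X_X_XXX
_X_X_XXX_X

_X_X_XXX_X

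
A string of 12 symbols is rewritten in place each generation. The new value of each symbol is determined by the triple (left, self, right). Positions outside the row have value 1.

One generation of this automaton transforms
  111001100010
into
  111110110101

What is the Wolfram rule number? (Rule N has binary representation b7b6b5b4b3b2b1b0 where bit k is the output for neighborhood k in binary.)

position 0: 111 → 1  (bit 7 = 1)
position 2: 110 → 1  (bit 6 = 1)
position 11: 101 → 1  (bit 5 = 1)
position 3: 100 → 1  (bit 4 = 1)
position 5: 011 → 0  (bit 3 = 0)
position 10: 010 → 0  (bit 2 = 0)
position 4: 001 → 1  (bit 1 = 1)
position 8: 000 → 0  (bit 0 = 0)
bits b7..b0 = 11110010 = 242

242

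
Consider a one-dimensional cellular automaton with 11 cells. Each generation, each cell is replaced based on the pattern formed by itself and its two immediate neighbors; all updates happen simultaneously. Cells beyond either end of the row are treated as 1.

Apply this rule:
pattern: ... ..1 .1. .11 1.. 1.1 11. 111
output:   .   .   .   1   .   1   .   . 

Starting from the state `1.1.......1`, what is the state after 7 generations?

.1........1
1.........1
..........1
..........1  (fixed point — unchanged through generation 7)

..........1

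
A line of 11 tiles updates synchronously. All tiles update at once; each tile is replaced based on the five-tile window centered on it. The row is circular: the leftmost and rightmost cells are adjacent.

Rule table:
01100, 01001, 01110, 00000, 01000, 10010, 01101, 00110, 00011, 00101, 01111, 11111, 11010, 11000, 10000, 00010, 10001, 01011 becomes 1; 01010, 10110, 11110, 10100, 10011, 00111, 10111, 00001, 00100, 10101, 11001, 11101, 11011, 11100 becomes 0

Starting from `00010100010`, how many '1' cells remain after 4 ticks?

10110011101
10010001000
01101110111
00100100010
count of 1: 3

3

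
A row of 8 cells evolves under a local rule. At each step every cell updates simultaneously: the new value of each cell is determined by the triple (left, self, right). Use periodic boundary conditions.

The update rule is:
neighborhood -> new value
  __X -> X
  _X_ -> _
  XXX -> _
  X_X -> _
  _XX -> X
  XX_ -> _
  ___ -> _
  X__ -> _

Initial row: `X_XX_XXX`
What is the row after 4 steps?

__X__X__
_X__X___
X__X____
__X____X

__X____X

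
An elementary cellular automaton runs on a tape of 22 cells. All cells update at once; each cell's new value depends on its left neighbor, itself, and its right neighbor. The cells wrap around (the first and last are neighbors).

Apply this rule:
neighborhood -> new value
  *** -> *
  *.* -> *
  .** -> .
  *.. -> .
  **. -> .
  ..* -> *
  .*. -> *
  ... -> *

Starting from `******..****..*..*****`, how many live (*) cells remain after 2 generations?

*****..*.**..**.*.****
****..***...*..***.***
count of *: 14

14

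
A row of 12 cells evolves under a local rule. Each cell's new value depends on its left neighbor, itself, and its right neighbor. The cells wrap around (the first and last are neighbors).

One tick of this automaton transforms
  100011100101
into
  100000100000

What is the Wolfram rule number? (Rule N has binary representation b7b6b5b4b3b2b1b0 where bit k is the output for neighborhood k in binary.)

position 5: 111 → 0  (bit 7 = 0)
position 0: 110 → 1  (bit 6 = 1)
position 10: 101 → 0  (bit 5 = 0)
position 1: 100 → 0  (bit 4 = 0)
position 4: 011 → 0  (bit 3 = 0)
position 9: 010 → 0  (bit 2 = 0)
position 3: 001 → 0  (bit 1 = 0)
position 2: 000 → 0  (bit 0 = 0)
bits b7..b0 = 01000000 = 64

64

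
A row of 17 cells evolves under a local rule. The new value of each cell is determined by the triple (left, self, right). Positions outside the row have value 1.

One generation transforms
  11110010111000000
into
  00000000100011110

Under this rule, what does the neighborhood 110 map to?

At position 3 the neighborhood is 110; the next row has 0 there.

0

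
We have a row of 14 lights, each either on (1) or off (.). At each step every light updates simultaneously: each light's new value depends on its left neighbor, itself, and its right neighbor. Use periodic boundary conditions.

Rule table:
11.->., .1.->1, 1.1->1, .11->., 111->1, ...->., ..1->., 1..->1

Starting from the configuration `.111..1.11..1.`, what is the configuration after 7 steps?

..1.11.11.1.11

..1.1.11..1.11
1.1111..1.11..
11.11.1.11..1.
..1..111..1.11
1.11..1.1.11..
11..1.1111..1.
..1.11.11.1.11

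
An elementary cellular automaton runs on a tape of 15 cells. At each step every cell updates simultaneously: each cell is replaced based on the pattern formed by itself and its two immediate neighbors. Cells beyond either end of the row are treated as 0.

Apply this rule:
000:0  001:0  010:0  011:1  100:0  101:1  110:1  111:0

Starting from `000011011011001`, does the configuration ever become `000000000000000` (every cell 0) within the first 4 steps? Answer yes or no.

yes

000011111111000
000010000001000
000000000000000
all cells are 0 at step 3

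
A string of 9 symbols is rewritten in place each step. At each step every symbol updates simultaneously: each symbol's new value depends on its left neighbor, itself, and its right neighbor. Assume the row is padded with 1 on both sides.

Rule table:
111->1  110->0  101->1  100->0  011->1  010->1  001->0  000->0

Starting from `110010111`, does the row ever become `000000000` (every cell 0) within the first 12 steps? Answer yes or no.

step 1: 100011111
step 2: 000011111
step 3: 000011111  (fixed point — unchanged through step 12)
step 12 is 000011111, still not uniform 0

no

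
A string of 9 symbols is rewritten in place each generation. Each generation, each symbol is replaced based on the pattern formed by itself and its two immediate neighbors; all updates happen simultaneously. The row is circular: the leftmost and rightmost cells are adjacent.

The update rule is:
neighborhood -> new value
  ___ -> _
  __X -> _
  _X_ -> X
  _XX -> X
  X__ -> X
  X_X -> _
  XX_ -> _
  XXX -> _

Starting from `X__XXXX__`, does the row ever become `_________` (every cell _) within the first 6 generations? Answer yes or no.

XX_X___X_
X__XX__X_
XX_X_X_X_
X__X_X_X_
XX_X_X_X_  (repeats generation 3; period 2)
generation 6: X__X_X_X_
generation 6 is X__X_X_X_, still not uniform _

no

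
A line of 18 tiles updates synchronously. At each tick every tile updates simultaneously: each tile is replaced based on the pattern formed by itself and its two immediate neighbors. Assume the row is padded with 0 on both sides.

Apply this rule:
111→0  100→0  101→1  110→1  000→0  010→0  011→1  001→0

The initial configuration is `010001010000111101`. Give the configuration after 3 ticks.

000000000000000110

000000100000100110
000000000000000110
000000000000000110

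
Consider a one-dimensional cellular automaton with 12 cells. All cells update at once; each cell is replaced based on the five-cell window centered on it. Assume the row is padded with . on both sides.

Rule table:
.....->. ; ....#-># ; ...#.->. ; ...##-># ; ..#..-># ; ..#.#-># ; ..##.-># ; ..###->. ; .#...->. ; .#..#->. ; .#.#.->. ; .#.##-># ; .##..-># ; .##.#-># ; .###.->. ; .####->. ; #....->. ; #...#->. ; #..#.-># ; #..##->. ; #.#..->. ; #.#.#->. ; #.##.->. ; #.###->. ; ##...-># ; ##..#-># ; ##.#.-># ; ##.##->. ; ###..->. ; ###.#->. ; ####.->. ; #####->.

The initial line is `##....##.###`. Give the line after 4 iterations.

....#.#.....

iteration 1: ###.####....
iteration 2: ........#...
iteration 3: ......#.#...
iteration 4: ....#.#.....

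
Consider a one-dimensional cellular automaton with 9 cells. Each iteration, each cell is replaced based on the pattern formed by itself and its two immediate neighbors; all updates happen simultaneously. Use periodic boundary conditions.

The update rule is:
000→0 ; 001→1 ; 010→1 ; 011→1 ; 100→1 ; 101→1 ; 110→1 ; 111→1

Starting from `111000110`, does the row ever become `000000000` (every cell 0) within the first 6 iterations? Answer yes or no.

no

111101111
111111111
111111111  (fixed point — unchanged through iteration 6)
iteration 6 is 111111111, still not uniform 0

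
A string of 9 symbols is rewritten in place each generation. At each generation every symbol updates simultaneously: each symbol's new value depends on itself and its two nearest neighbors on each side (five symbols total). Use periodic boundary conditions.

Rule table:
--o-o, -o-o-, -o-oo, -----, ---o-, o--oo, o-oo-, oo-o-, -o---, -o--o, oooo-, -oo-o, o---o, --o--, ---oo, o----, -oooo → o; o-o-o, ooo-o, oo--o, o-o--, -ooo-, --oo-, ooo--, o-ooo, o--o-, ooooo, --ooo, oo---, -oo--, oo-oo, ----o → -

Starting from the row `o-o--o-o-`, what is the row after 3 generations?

-o-o-oo-o

generation 1: -o-o-oo-o
generation 2: o-o-oooo-
generation 3: -o-o-oo-o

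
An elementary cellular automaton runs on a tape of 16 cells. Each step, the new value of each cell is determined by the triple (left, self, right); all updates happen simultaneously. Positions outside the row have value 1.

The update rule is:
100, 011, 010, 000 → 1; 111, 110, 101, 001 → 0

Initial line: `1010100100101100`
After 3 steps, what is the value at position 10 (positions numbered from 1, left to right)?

0010110110101010
1010100100101010
0010110110101010
position 10 holds 0

0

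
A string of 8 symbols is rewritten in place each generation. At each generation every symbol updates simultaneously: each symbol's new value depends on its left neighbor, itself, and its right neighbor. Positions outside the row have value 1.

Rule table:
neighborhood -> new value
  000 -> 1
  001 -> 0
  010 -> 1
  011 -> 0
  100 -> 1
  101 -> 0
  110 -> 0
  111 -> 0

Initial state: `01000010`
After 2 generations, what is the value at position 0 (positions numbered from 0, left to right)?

0

01111010
00000010
position 0 holds 0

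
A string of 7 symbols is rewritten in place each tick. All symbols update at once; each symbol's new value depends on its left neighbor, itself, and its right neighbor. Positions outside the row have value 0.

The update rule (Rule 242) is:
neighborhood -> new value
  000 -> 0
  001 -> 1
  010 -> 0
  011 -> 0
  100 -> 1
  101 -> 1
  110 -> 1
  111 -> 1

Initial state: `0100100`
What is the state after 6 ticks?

0101010

tick 1: 1011010
tick 2: 0101101
tick 3: 1010110
tick 4: 0101011
tick 5: 1010101
tick 6: 0101010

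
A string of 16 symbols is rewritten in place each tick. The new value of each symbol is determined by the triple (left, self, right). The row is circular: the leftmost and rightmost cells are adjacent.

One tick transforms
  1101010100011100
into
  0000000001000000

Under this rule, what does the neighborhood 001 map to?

0

At position 10 the neighborhood is 001; the next row has 0 there.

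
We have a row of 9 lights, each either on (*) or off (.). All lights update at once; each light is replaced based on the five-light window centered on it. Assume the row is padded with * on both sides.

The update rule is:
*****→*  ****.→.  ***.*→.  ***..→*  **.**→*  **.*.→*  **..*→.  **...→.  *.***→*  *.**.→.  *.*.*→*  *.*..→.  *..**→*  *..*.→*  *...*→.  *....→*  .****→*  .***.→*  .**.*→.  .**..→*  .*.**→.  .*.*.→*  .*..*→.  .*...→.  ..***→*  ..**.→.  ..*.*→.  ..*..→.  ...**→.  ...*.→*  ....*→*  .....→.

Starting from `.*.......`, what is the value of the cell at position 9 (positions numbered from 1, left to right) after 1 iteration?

iteration 1: *..*...*.
position 9 holds .

.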